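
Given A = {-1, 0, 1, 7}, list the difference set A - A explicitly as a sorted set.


A - A = {a - a' : a, a' ∈ A}.
Compute a - a' for each ordered pair (a, a'):
a = -1: -1--1=0, -1-0=-1, -1-1=-2, -1-7=-8
a = 0: 0--1=1, 0-0=0, 0-1=-1, 0-7=-7
a = 1: 1--1=2, 1-0=1, 1-1=0, 1-7=-6
a = 7: 7--1=8, 7-0=7, 7-1=6, 7-7=0
Collecting distinct values (and noting 0 appears from a-a):
A - A = {-8, -7, -6, -2, -1, 0, 1, 2, 6, 7, 8}
|A - A| = 11

A - A = {-8, -7, -6, -2, -1, 0, 1, 2, 6, 7, 8}


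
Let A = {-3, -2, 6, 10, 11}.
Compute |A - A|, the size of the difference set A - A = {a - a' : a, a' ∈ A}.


A - A = {a - a' : a, a' ∈ A}; |A| = 5.
Bounds: 2|A|-1 ≤ |A - A| ≤ |A|² - |A| + 1, i.e. 9 ≤ |A - A| ≤ 21.
Note: 0 ∈ A - A always (from a - a). The set is symmetric: if d ∈ A - A then -d ∈ A - A.
Enumerate nonzero differences d = a - a' with a > a' (then include -d):
Positive differences: {1, 4, 5, 8, 9, 12, 13, 14}
Full difference set: {0} ∪ (positive diffs) ∪ (negative diffs).
|A - A| = 1 + 2·8 = 17 (matches direct enumeration: 17).

|A - A| = 17


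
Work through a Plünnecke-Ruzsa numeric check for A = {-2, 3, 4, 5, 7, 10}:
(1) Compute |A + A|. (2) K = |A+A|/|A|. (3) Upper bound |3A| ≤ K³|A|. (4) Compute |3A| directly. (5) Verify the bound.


|A| = 6.
Step 1: Compute A + A by enumerating all 36 pairs.
A + A = {-4, 1, 2, 3, 5, 6, 7, 8, 9, 10, 11, 12, 13, 14, 15, 17, 20}, so |A + A| = 17.
Step 2: Doubling constant K = |A + A|/|A| = 17/6 = 17/6 ≈ 2.8333.
Step 3: Plünnecke-Ruzsa gives |3A| ≤ K³·|A| = (2.8333)³ · 6 ≈ 136.4722.
Step 4: Compute 3A = A + A + A directly by enumerating all triples (a,b,c) ∈ A³; |3A| = 29.
Step 5: Check 29 ≤ 136.4722? Yes ✓.

K = 17/6, Plünnecke-Ruzsa bound K³|A| ≈ 136.4722, |3A| = 29, inequality holds.


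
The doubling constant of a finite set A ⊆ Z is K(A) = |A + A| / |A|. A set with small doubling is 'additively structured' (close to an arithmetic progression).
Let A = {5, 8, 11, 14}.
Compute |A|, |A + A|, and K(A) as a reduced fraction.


|A| = 4.
Compute A + A by enumerating all 16 pairs.
A + A = {10, 13, 16, 19, 22, 25, 28}, so |A + A| = 7.
K = |A + A| / |A| = 7/4 (already in lowest terms) ≈ 1.7500.
Reference: AP of size 4 gives K = 7/4 ≈ 1.7500; a fully generic set of size 4 gives K ≈ 2.5000.

|A| = 4, |A + A| = 7, K = 7/4.


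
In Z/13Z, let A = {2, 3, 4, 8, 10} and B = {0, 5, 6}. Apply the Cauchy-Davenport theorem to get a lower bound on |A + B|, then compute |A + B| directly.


Cauchy-Davenport: |A + B| ≥ min(p, |A| + |B| - 1) for A, B nonempty in Z/pZ.
|A| = 5, |B| = 3, p = 13.
CD lower bound = min(13, 5 + 3 - 1) = min(13, 7) = 7.
Compute A + B mod 13 directly:
a = 2: 2+0=2, 2+5=7, 2+6=8
a = 3: 3+0=3, 3+5=8, 3+6=9
a = 4: 4+0=4, 4+5=9, 4+6=10
a = 8: 8+0=8, 8+5=0, 8+6=1
a = 10: 10+0=10, 10+5=2, 10+6=3
A + B = {0, 1, 2, 3, 4, 7, 8, 9, 10}, so |A + B| = 9.
Verify: 9 ≥ 7? Yes ✓.

CD lower bound = 7, actual |A + B| = 9.


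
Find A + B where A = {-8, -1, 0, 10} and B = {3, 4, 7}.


A + B = {a + b : a ∈ A, b ∈ B}.
Enumerate all |A|·|B| = 4·3 = 12 pairs (a, b) and collect distinct sums.
a = -8: -8+3=-5, -8+4=-4, -8+7=-1
a = -1: -1+3=2, -1+4=3, -1+7=6
a = 0: 0+3=3, 0+4=4, 0+7=7
a = 10: 10+3=13, 10+4=14, 10+7=17
Collecting distinct sums: A + B = {-5, -4, -1, 2, 3, 4, 6, 7, 13, 14, 17}
|A + B| = 11

A + B = {-5, -4, -1, 2, 3, 4, 6, 7, 13, 14, 17}


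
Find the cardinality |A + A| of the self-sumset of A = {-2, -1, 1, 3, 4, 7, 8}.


A + A = {a + a' : a, a' ∈ A}; |A| = 7.
General bounds: 2|A| - 1 ≤ |A + A| ≤ |A|(|A|+1)/2, i.e. 13 ≤ |A + A| ≤ 28.
Lower bound 2|A|-1 is attained iff A is an arithmetic progression.
Enumerate sums a + a' for a ≤ a' (symmetric, so this suffices):
a = -2: -2+-2=-4, -2+-1=-3, -2+1=-1, -2+3=1, -2+4=2, -2+7=5, -2+8=6
a = -1: -1+-1=-2, -1+1=0, -1+3=2, -1+4=3, -1+7=6, -1+8=7
a = 1: 1+1=2, 1+3=4, 1+4=5, 1+7=8, 1+8=9
a = 3: 3+3=6, 3+4=7, 3+7=10, 3+8=11
a = 4: 4+4=8, 4+7=11, 4+8=12
a = 7: 7+7=14, 7+8=15
a = 8: 8+8=16
Distinct sums: {-4, -3, -2, -1, 0, 1, 2, 3, 4, 5, 6, 7, 8, 9, 10, 11, 12, 14, 15, 16}
|A + A| = 20

|A + A| = 20


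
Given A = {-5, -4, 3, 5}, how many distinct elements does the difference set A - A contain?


A - A = {a - a' : a, a' ∈ A}; |A| = 4.
Bounds: 2|A|-1 ≤ |A - A| ≤ |A|² - |A| + 1, i.e. 7 ≤ |A - A| ≤ 13.
Note: 0 ∈ A - A always (from a - a). The set is symmetric: if d ∈ A - A then -d ∈ A - A.
Enumerate nonzero differences d = a - a' with a > a' (then include -d):
Positive differences: {1, 2, 7, 8, 9, 10}
Full difference set: {0} ∪ (positive diffs) ∪ (negative diffs).
|A - A| = 1 + 2·6 = 13 (matches direct enumeration: 13).

|A - A| = 13


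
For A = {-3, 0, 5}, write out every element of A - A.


A - A = {a - a' : a, a' ∈ A}.
Compute a - a' for each ordered pair (a, a'):
a = -3: -3--3=0, -3-0=-3, -3-5=-8
a = 0: 0--3=3, 0-0=0, 0-5=-5
a = 5: 5--3=8, 5-0=5, 5-5=0
Collecting distinct values (and noting 0 appears from a-a):
A - A = {-8, -5, -3, 0, 3, 5, 8}
|A - A| = 7

A - A = {-8, -5, -3, 0, 3, 5, 8}


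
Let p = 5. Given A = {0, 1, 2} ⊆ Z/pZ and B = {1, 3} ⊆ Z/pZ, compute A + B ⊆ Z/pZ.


Work in Z/5Z: reduce every sum a + b modulo 5.
Enumerate all 6 pairs:
a = 0: 0+1=1, 0+3=3
a = 1: 1+1=2, 1+3=4
a = 2: 2+1=3, 2+3=0
Distinct residues collected: {0, 1, 2, 3, 4}
|A + B| = 5 (out of 5 total residues).

A + B = {0, 1, 2, 3, 4}


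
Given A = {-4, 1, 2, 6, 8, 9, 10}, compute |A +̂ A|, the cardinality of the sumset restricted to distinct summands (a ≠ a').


Restricted sumset: A +̂ A = {a + a' : a ∈ A, a' ∈ A, a ≠ a'}.
Equivalently, take A + A and drop any sum 2a that is achievable ONLY as a + a for a ∈ A (i.e. sums representable only with equal summands).
Enumerate pairs (a, a') with a < a' (symmetric, so each unordered pair gives one sum; this covers all a ≠ a'):
  -4 + 1 = -3
  -4 + 2 = -2
  -4 + 6 = 2
  -4 + 8 = 4
  -4 + 9 = 5
  -4 + 10 = 6
  1 + 2 = 3
  1 + 6 = 7
  1 + 8 = 9
  1 + 9 = 10
  1 + 10 = 11
  2 + 6 = 8
  2 + 8 = 10
  2 + 9 = 11
  2 + 10 = 12
  6 + 8 = 14
  6 + 9 = 15
  6 + 10 = 16
  8 + 9 = 17
  8 + 10 = 18
  9 + 10 = 19
Collected distinct sums: {-3, -2, 2, 3, 4, 5, 6, 7, 8, 9, 10, 11, 12, 14, 15, 16, 17, 18, 19}
|A +̂ A| = 19
(Reference bound: |A +̂ A| ≥ 2|A| - 3 for |A| ≥ 2, with |A| = 7 giving ≥ 11.)

|A +̂ A| = 19


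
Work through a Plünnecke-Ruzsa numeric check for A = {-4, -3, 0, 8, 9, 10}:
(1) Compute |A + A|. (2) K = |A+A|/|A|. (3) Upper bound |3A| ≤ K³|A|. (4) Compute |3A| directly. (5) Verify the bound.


|A| = 6.
Step 1: Compute A + A by enumerating all 36 pairs.
A + A = {-8, -7, -6, -4, -3, 0, 4, 5, 6, 7, 8, 9, 10, 16, 17, 18, 19, 20}, so |A + A| = 18.
Step 2: Doubling constant K = |A + A|/|A| = 18/6 = 18/6 ≈ 3.0000.
Step 3: Plünnecke-Ruzsa gives |3A| ≤ K³·|A| = (3.0000)³ · 6 ≈ 162.0000.
Step 4: Compute 3A = A + A + A directly by enumerating all triples (a,b,c) ∈ A³; |3A| = 36.
Step 5: Check 36 ≤ 162.0000? Yes ✓.

K = 18/6, Plünnecke-Ruzsa bound K³|A| ≈ 162.0000, |3A| = 36, inequality holds.


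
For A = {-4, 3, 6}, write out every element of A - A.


A - A = {a - a' : a, a' ∈ A}.
Compute a - a' for each ordered pair (a, a'):
a = -4: -4--4=0, -4-3=-7, -4-6=-10
a = 3: 3--4=7, 3-3=0, 3-6=-3
a = 6: 6--4=10, 6-3=3, 6-6=0
Collecting distinct values (and noting 0 appears from a-a):
A - A = {-10, -7, -3, 0, 3, 7, 10}
|A - A| = 7

A - A = {-10, -7, -3, 0, 3, 7, 10}


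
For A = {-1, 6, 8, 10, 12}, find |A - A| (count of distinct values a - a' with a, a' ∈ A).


A - A = {a - a' : a, a' ∈ A}; |A| = 5.
Bounds: 2|A|-1 ≤ |A - A| ≤ |A|² - |A| + 1, i.e. 9 ≤ |A - A| ≤ 21.
Note: 0 ∈ A - A always (from a - a). The set is symmetric: if d ∈ A - A then -d ∈ A - A.
Enumerate nonzero differences d = a - a' with a > a' (then include -d):
Positive differences: {2, 4, 6, 7, 9, 11, 13}
Full difference set: {0} ∪ (positive diffs) ∪ (negative diffs).
|A - A| = 1 + 2·7 = 15 (matches direct enumeration: 15).

|A - A| = 15


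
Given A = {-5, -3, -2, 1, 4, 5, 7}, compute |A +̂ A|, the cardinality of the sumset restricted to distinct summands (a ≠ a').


Restricted sumset: A +̂ A = {a + a' : a ∈ A, a' ∈ A, a ≠ a'}.
Equivalently, take A + A and drop any sum 2a that is achievable ONLY as a + a for a ∈ A (i.e. sums representable only with equal summands).
Enumerate pairs (a, a') with a < a' (symmetric, so each unordered pair gives one sum; this covers all a ≠ a'):
  -5 + -3 = -8
  -5 + -2 = -7
  -5 + 1 = -4
  -5 + 4 = -1
  -5 + 5 = 0
  -5 + 7 = 2
  -3 + -2 = -5
  -3 + 1 = -2
  -3 + 4 = 1
  -3 + 5 = 2
  -3 + 7 = 4
  -2 + 1 = -1
  -2 + 4 = 2
  -2 + 5 = 3
  -2 + 7 = 5
  1 + 4 = 5
  1 + 5 = 6
  1 + 7 = 8
  4 + 5 = 9
  4 + 7 = 11
  5 + 7 = 12
Collected distinct sums: {-8, -7, -5, -4, -2, -1, 0, 1, 2, 3, 4, 5, 6, 8, 9, 11, 12}
|A +̂ A| = 17
(Reference bound: |A +̂ A| ≥ 2|A| - 3 for |A| ≥ 2, with |A| = 7 giving ≥ 11.)

|A +̂ A| = 17


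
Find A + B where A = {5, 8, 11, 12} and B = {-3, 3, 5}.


A + B = {a + b : a ∈ A, b ∈ B}.
Enumerate all |A|·|B| = 4·3 = 12 pairs (a, b) and collect distinct sums.
a = 5: 5+-3=2, 5+3=8, 5+5=10
a = 8: 8+-3=5, 8+3=11, 8+5=13
a = 11: 11+-3=8, 11+3=14, 11+5=16
a = 12: 12+-3=9, 12+3=15, 12+5=17
Collecting distinct sums: A + B = {2, 5, 8, 9, 10, 11, 13, 14, 15, 16, 17}
|A + B| = 11

A + B = {2, 5, 8, 9, 10, 11, 13, 14, 15, 16, 17}


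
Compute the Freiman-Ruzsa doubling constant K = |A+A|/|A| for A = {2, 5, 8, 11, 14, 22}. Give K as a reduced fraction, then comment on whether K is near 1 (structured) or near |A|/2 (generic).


|A| = 6.
Compute A + A by enumerating all 36 pairs.
A + A = {4, 7, 10, 13, 16, 19, 22, 24, 25, 27, 28, 30, 33, 36, 44}, so |A + A| = 15.
K = |A + A| / |A| = 15/6 = 5/2 ≈ 2.5000.
Reference: AP of size 6 gives K = 11/6 ≈ 1.8333; a fully generic set of size 6 gives K ≈ 3.5000.

|A| = 6, |A + A| = 15, K = 15/6 = 5/2.


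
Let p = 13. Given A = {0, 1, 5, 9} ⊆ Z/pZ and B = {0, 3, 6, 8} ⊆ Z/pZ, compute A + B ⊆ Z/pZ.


Work in Z/13Z: reduce every sum a + b modulo 13.
Enumerate all 16 pairs:
a = 0: 0+0=0, 0+3=3, 0+6=6, 0+8=8
a = 1: 1+0=1, 1+3=4, 1+6=7, 1+8=9
a = 5: 5+0=5, 5+3=8, 5+6=11, 5+8=0
a = 9: 9+0=9, 9+3=12, 9+6=2, 9+8=4
Distinct residues collected: {0, 1, 2, 3, 4, 5, 6, 7, 8, 9, 11, 12}
|A + B| = 12 (out of 13 total residues).

A + B = {0, 1, 2, 3, 4, 5, 6, 7, 8, 9, 11, 12}


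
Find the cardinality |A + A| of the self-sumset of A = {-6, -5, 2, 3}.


A + A = {a + a' : a, a' ∈ A}; |A| = 4.
General bounds: 2|A| - 1 ≤ |A + A| ≤ |A|(|A|+1)/2, i.e. 7 ≤ |A + A| ≤ 10.
Lower bound 2|A|-1 is attained iff A is an arithmetic progression.
Enumerate sums a + a' for a ≤ a' (symmetric, so this suffices):
a = -6: -6+-6=-12, -6+-5=-11, -6+2=-4, -6+3=-3
a = -5: -5+-5=-10, -5+2=-3, -5+3=-2
a = 2: 2+2=4, 2+3=5
a = 3: 3+3=6
Distinct sums: {-12, -11, -10, -4, -3, -2, 4, 5, 6}
|A + A| = 9

|A + A| = 9


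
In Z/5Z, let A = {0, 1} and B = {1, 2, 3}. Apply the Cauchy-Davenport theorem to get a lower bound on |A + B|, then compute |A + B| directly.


Cauchy-Davenport: |A + B| ≥ min(p, |A| + |B| - 1) for A, B nonempty in Z/pZ.
|A| = 2, |B| = 3, p = 5.
CD lower bound = min(5, 2 + 3 - 1) = min(5, 4) = 4.
Compute A + B mod 5 directly:
a = 0: 0+1=1, 0+2=2, 0+3=3
a = 1: 1+1=2, 1+2=3, 1+3=4
A + B = {1, 2, 3, 4}, so |A + B| = 4.
Verify: 4 ≥ 4? Yes ✓.

CD lower bound = 4, actual |A + B| = 4.


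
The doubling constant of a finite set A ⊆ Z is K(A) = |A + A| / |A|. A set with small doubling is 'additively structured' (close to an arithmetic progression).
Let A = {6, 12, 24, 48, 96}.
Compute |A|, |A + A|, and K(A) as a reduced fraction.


|A| = 5.
Compute A + A by enumerating all 25 pairs.
A + A = {12, 18, 24, 30, 36, 48, 54, 60, 72, 96, 102, 108, 120, 144, 192}, so |A + A| = 15.
K = |A + A| / |A| = 15/5 = 3/1 ≈ 3.0000.
Reference: AP of size 5 gives K = 9/5 ≈ 1.8000; a fully generic set of size 5 gives K ≈ 3.0000.

|A| = 5, |A + A| = 15, K = 15/5 = 3/1.


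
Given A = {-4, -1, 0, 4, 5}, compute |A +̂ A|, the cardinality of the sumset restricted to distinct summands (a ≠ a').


Restricted sumset: A +̂ A = {a + a' : a ∈ A, a' ∈ A, a ≠ a'}.
Equivalently, take A + A and drop any sum 2a that is achievable ONLY as a + a for a ∈ A (i.e. sums representable only with equal summands).
Enumerate pairs (a, a') with a < a' (symmetric, so each unordered pair gives one sum; this covers all a ≠ a'):
  -4 + -1 = -5
  -4 + 0 = -4
  -4 + 4 = 0
  -4 + 5 = 1
  -1 + 0 = -1
  -1 + 4 = 3
  -1 + 5 = 4
  0 + 4 = 4
  0 + 5 = 5
  4 + 5 = 9
Collected distinct sums: {-5, -4, -1, 0, 1, 3, 4, 5, 9}
|A +̂ A| = 9
(Reference bound: |A +̂ A| ≥ 2|A| - 3 for |A| ≥ 2, with |A| = 5 giving ≥ 7.)

|A +̂ A| = 9


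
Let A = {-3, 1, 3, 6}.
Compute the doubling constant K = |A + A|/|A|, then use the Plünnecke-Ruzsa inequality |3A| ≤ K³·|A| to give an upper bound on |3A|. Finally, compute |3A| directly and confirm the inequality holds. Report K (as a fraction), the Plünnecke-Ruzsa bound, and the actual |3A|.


|A| = 4.
Step 1: Compute A + A by enumerating all 16 pairs.
A + A = {-6, -2, 0, 2, 3, 4, 6, 7, 9, 12}, so |A + A| = 10.
Step 2: Doubling constant K = |A + A|/|A| = 10/4 = 10/4 ≈ 2.5000.
Step 3: Plünnecke-Ruzsa gives |3A| ≤ K³·|A| = (2.5000)³ · 4 ≈ 62.5000.
Step 4: Compute 3A = A + A + A directly by enumerating all triples (a,b,c) ∈ A³; |3A| = 18.
Step 5: Check 18 ≤ 62.5000? Yes ✓.

K = 10/4, Plünnecke-Ruzsa bound K³|A| ≈ 62.5000, |3A| = 18, inequality holds.


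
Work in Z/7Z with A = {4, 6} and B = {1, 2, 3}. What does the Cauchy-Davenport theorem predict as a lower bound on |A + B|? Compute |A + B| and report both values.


Cauchy-Davenport: |A + B| ≥ min(p, |A| + |B| - 1) for A, B nonempty in Z/pZ.
|A| = 2, |B| = 3, p = 7.
CD lower bound = min(7, 2 + 3 - 1) = min(7, 4) = 4.
Compute A + B mod 7 directly:
a = 4: 4+1=5, 4+2=6, 4+3=0
a = 6: 6+1=0, 6+2=1, 6+3=2
A + B = {0, 1, 2, 5, 6}, so |A + B| = 5.
Verify: 5 ≥ 4? Yes ✓.

CD lower bound = 4, actual |A + B| = 5.


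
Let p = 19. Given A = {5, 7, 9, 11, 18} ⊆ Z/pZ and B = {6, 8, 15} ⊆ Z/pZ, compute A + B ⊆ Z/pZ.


Work in Z/19Z: reduce every sum a + b modulo 19.
Enumerate all 15 pairs:
a = 5: 5+6=11, 5+8=13, 5+15=1
a = 7: 7+6=13, 7+8=15, 7+15=3
a = 9: 9+6=15, 9+8=17, 9+15=5
a = 11: 11+6=17, 11+8=0, 11+15=7
a = 18: 18+6=5, 18+8=7, 18+15=14
Distinct residues collected: {0, 1, 3, 5, 7, 11, 13, 14, 15, 17}
|A + B| = 10 (out of 19 total residues).

A + B = {0, 1, 3, 5, 7, 11, 13, 14, 15, 17}


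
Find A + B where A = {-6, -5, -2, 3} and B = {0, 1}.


A + B = {a + b : a ∈ A, b ∈ B}.
Enumerate all |A|·|B| = 4·2 = 8 pairs (a, b) and collect distinct sums.
a = -6: -6+0=-6, -6+1=-5
a = -5: -5+0=-5, -5+1=-4
a = -2: -2+0=-2, -2+1=-1
a = 3: 3+0=3, 3+1=4
Collecting distinct sums: A + B = {-6, -5, -4, -2, -1, 3, 4}
|A + B| = 7

A + B = {-6, -5, -4, -2, -1, 3, 4}


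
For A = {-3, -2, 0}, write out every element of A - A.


A - A = {a - a' : a, a' ∈ A}.
Compute a - a' for each ordered pair (a, a'):
a = -3: -3--3=0, -3--2=-1, -3-0=-3
a = -2: -2--3=1, -2--2=0, -2-0=-2
a = 0: 0--3=3, 0--2=2, 0-0=0
Collecting distinct values (and noting 0 appears from a-a):
A - A = {-3, -2, -1, 0, 1, 2, 3}
|A - A| = 7

A - A = {-3, -2, -1, 0, 1, 2, 3}


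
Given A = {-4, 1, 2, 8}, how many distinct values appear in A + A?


A + A = {a + a' : a, a' ∈ A}; |A| = 4.
General bounds: 2|A| - 1 ≤ |A + A| ≤ |A|(|A|+1)/2, i.e. 7 ≤ |A + A| ≤ 10.
Lower bound 2|A|-1 is attained iff A is an arithmetic progression.
Enumerate sums a + a' for a ≤ a' (symmetric, so this suffices):
a = -4: -4+-4=-8, -4+1=-3, -4+2=-2, -4+8=4
a = 1: 1+1=2, 1+2=3, 1+8=9
a = 2: 2+2=4, 2+8=10
a = 8: 8+8=16
Distinct sums: {-8, -3, -2, 2, 3, 4, 9, 10, 16}
|A + A| = 9

|A + A| = 9


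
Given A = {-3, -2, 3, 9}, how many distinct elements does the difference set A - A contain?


A - A = {a - a' : a, a' ∈ A}; |A| = 4.
Bounds: 2|A|-1 ≤ |A - A| ≤ |A|² - |A| + 1, i.e. 7 ≤ |A - A| ≤ 13.
Note: 0 ∈ A - A always (from a - a). The set is symmetric: if d ∈ A - A then -d ∈ A - A.
Enumerate nonzero differences d = a - a' with a > a' (then include -d):
Positive differences: {1, 5, 6, 11, 12}
Full difference set: {0} ∪ (positive diffs) ∪ (negative diffs).
|A - A| = 1 + 2·5 = 11 (matches direct enumeration: 11).

|A - A| = 11


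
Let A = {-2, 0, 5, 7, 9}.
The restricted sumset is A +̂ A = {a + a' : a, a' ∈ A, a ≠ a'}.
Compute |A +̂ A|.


Restricted sumset: A +̂ A = {a + a' : a ∈ A, a' ∈ A, a ≠ a'}.
Equivalently, take A + A and drop any sum 2a that is achievable ONLY as a + a for a ∈ A (i.e. sums representable only with equal summands).
Enumerate pairs (a, a') with a < a' (symmetric, so each unordered pair gives one sum; this covers all a ≠ a'):
  -2 + 0 = -2
  -2 + 5 = 3
  -2 + 7 = 5
  -2 + 9 = 7
  0 + 5 = 5
  0 + 7 = 7
  0 + 9 = 9
  5 + 7 = 12
  5 + 9 = 14
  7 + 9 = 16
Collected distinct sums: {-2, 3, 5, 7, 9, 12, 14, 16}
|A +̂ A| = 8
(Reference bound: |A +̂ A| ≥ 2|A| - 3 for |A| ≥ 2, with |A| = 5 giving ≥ 7.)

|A +̂ A| = 8


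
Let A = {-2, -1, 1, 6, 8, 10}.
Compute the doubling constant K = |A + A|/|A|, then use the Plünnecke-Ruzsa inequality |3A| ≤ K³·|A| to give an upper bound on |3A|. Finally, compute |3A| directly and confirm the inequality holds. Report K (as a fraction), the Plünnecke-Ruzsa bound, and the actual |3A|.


|A| = 6.
Step 1: Compute A + A by enumerating all 36 pairs.
A + A = {-4, -3, -2, -1, 0, 2, 4, 5, 6, 7, 8, 9, 11, 12, 14, 16, 18, 20}, so |A + A| = 18.
Step 2: Doubling constant K = |A + A|/|A| = 18/6 = 18/6 ≈ 3.0000.
Step 3: Plünnecke-Ruzsa gives |3A| ≤ K³·|A| = (3.0000)³ · 6 ≈ 162.0000.
Step 4: Compute 3A = A + A + A directly by enumerating all triples (a,b,c) ∈ A³; |3A| = 33.
Step 5: Check 33 ≤ 162.0000? Yes ✓.

K = 18/6, Plünnecke-Ruzsa bound K³|A| ≈ 162.0000, |3A| = 33, inequality holds.


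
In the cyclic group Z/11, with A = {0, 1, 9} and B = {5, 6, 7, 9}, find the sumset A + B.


Work in Z/11Z: reduce every sum a + b modulo 11.
Enumerate all 12 pairs:
a = 0: 0+5=5, 0+6=6, 0+7=7, 0+9=9
a = 1: 1+5=6, 1+6=7, 1+7=8, 1+9=10
a = 9: 9+5=3, 9+6=4, 9+7=5, 9+9=7
Distinct residues collected: {3, 4, 5, 6, 7, 8, 9, 10}
|A + B| = 8 (out of 11 total residues).

A + B = {3, 4, 5, 6, 7, 8, 9, 10}


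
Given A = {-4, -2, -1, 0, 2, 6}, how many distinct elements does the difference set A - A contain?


A - A = {a - a' : a, a' ∈ A}; |A| = 6.
Bounds: 2|A|-1 ≤ |A - A| ≤ |A|² - |A| + 1, i.e. 11 ≤ |A - A| ≤ 31.
Note: 0 ∈ A - A always (from a - a). The set is symmetric: if d ∈ A - A then -d ∈ A - A.
Enumerate nonzero differences d = a - a' with a > a' (then include -d):
Positive differences: {1, 2, 3, 4, 6, 7, 8, 10}
Full difference set: {0} ∪ (positive diffs) ∪ (negative diffs).
|A - A| = 1 + 2·8 = 17 (matches direct enumeration: 17).

|A - A| = 17


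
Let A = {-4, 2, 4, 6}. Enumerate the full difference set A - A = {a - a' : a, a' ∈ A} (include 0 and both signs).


A - A = {a - a' : a, a' ∈ A}.
Compute a - a' for each ordered pair (a, a'):
a = -4: -4--4=0, -4-2=-6, -4-4=-8, -4-6=-10
a = 2: 2--4=6, 2-2=0, 2-4=-2, 2-6=-4
a = 4: 4--4=8, 4-2=2, 4-4=0, 4-6=-2
a = 6: 6--4=10, 6-2=4, 6-4=2, 6-6=0
Collecting distinct values (and noting 0 appears from a-a):
A - A = {-10, -8, -6, -4, -2, 0, 2, 4, 6, 8, 10}
|A - A| = 11

A - A = {-10, -8, -6, -4, -2, 0, 2, 4, 6, 8, 10}


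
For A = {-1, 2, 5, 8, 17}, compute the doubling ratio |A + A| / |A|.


|A| = 5.
Compute A + A by enumerating all 25 pairs.
A + A = {-2, 1, 4, 7, 10, 13, 16, 19, 22, 25, 34}, so |A + A| = 11.
K = |A + A| / |A| = 11/5 (already in lowest terms) ≈ 2.2000.
Reference: AP of size 5 gives K = 9/5 ≈ 1.8000; a fully generic set of size 5 gives K ≈ 3.0000.

|A| = 5, |A + A| = 11, K = 11/5.


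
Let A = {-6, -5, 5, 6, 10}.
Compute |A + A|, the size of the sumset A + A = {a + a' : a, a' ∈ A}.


A + A = {a + a' : a, a' ∈ A}; |A| = 5.
General bounds: 2|A| - 1 ≤ |A + A| ≤ |A|(|A|+1)/2, i.e. 9 ≤ |A + A| ≤ 15.
Lower bound 2|A|-1 is attained iff A is an arithmetic progression.
Enumerate sums a + a' for a ≤ a' (symmetric, so this suffices):
a = -6: -6+-6=-12, -6+-5=-11, -6+5=-1, -6+6=0, -6+10=4
a = -5: -5+-5=-10, -5+5=0, -5+6=1, -5+10=5
a = 5: 5+5=10, 5+6=11, 5+10=15
a = 6: 6+6=12, 6+10=16
a = 10: 10+10=20
Distinct sums: {-12, -11, -10, -1, 0, 1, 4, 5, 10, 11, 12, 15, 16, 20}
|A + A| = 14

|A + A| = 14


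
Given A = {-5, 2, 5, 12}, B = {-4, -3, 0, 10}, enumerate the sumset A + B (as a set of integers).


A + B = {a + b : a ∈ A, b ∈ B}.
Enumerate all |A|·|B| = 4·4 = 16 pairs (a, b) and collect distinct sums.
a = -5: -5+-4=-9, -5+-3=-8, -5+0=-5, -5+10=5
a = 2: 2+-4=-2, 2+-3=-1, 2+0=2, 2+10=12
a = 5: 5+-4=1, 5+-3=2, 5+0=5, 5+10=15
a = 12: 12+-4=8, 12+-3=9, 12+0=12, 12+10=22
Collecting distinct sums: A + B = {-9, -8, -5, -2, -1, 1, 2, 5, 8, 9, 12, 15, 22}
|A + B| = 13

A + B = {-9, -8, -5, -2, -1, 1, 2, 5, 8, 9, 12, 15, 22}


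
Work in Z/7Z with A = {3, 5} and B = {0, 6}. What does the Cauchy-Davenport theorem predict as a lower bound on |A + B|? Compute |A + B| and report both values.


Cauchy-Davenport: |A + B| ≥ min(p, |A| + |B| - 1) for A, B nonempty in Z/pZ.
|A| = 2, |B| = 2, p = 7.
CD lower bound = min(7, 2 + 2 - 1) = min(7, 3) = 3.
Compute A + B mod 7 directly:
a = 3: 3+0=3, 3+6=2
a = 5: 5+0=5, 5+6=4
A + B = {2, 3, 4, 5}, so |A + B| = 4.
Verify: 4 ≥ 3? Yes ✓.

CD lower bound = 3, actual |A + B| = 4.


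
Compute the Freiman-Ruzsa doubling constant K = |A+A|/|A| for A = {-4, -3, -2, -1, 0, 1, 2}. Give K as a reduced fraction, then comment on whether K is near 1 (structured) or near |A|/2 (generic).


|A| = 7.
Compute A + A by enumerating all 49 pairs.
A + A = {-8, -7, -6, -5, -4, -3, -2, -1, 0, 1, 2, 3, 4}, so |A + A| = 13.
K = |A + A| / |A| = 13/7 (already in lowest terms) ≈ 1.8571.
Reference: AP of size 7 gives K = 13/7 ≈ 1.8571; a fully generic set of size 7 gives K ≈ 4.0000.

|A| = 7, |A + A| = 13, K = 13/7.


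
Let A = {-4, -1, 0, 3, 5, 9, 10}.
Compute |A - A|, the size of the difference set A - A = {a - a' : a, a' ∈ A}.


A - A = {a - a' : a, a' ∈ A}; |A| = 7.
Bounds: 2|A|-1 ≤ |A - A| ≤ |A|² - |A| + 1, i.e. 13 ≤ |A - A| ≤ 43.
Note: 0 ∈ A - A always (from a - a). The set is symmetric: if d ∈ A - A then -d ∈ A - A.
Enumerate nonzero differences d = a - a' with a > a' (then include -d):
Positive differences: {1, 2, 3, 4, 5, 6, 7, 9, 10, 11, 13, 14}
Full difference set: {0} ∪ (positive diffs) ∪ (negative diffs).
|A - A| = 1 + 2·12 = 25 (matches direct enumeration: 25).

|A - A| = 25


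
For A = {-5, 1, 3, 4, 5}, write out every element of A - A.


A - A = {a - a' : a, a' ∈ A}.
Compute a - a' for each ordered pair (a, a'):
a = -5: -5--5=0, -5-1=-6, -5-3=-8, -5-4=-9, -5-5=-10
a = 1: 1--5=6, 1-1=0, 1-3=-2, 1-4=-3, 1-5=-4
a = 3: 3--5=8, 3-1=2, 3-3=0, 3-4=-1, 3-5=-2
a = 4: 4--5=9, 4-1=3, 4-3=1, 4-4=0, 4-5=-1
a = 5: 5--5=10, 5-1=4, 5-3=2, 5-4=1, 5-5=0
Collecting distinct values (and noting 0 appears from a-a):
A - A = {-10, -9, -8, -6, -4, -3, -2, -1, 0, 1, 2, 3, 4, 6, 8, 9, 10}
|A - A| = 17

A - A = {-10, -9, -8, -6, -4, -3, -2, -1, 0, 1, 2, 3, 4, 6, 8, 9, 10}


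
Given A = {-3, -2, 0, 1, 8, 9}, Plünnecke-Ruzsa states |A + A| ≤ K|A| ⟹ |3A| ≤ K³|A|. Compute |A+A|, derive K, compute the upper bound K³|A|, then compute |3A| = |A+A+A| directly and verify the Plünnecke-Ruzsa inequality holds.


|A| = 6.
Step 1: Compute A + A by enumerating all 36 pairs.
A + A = {-6, -5, -4, -3, -2, -1, 0, 1, 2, 5, 6, 7, 8, 9, 10, 16, 17, 18}, so |A + A| = 18.
Step 2: Doubling constant K = |A + A|/|A| = 18/6 = 18/6 ≈ 3.0000.
Step 3: Plünnecke-Ruzsa gives |3A| ≤ K³·|A| = (3.0000)³ · 6 ≈ 162.0000.
Step 4: Compute 3A = A + A + A directly by enumerating all triples (a,b,c) ∈ A³; |3A| = 32.
Step 5: Check 32 ≤ 162.0000? Yes ✓.

K = 18/6, Plünnecke-Ruzsa bound K³|A| ≈ 162.0000, |3A| = 32, inequality holds.


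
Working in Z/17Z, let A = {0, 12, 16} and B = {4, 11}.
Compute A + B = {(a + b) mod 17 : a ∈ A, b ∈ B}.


Work in Z/17Z: reduce every sum a + b modulo 17.
Enumerate all 6 pairs:
a = 0: 0+4=4, 0+11=11
a = 12: 12+4=16, 12+11=6
a = 16: 16+4=3, 16+11=10
Distinct residues collected: {3, 4, 6, 10, 11, 16}
|A + B| = 6 (out of 17 total residues).

A + B = {3, 4, 6, 10, 11, 16}


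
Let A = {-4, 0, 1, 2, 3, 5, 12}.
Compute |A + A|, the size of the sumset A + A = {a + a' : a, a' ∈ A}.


A + A = {a + a' : a, a' ∈ A}; |A| = 7.
General bounds: 2|A| - 1 ≤ |A + A| ≤ |A|(|A|+1)/2, i.e. 13 ≤ |A + A| ≤ 28.
Lower bound 2|A|-1 is attained iff A is an arithmetic progression.
Enumerate sums a + a' for a ≤ a' (symmetric, so this suffices):
a = -4: -4+-4=-8, -4+0=-4, -4+1=-3, -4+2=-2, -4+3=-1, -4+5=1, -4+12=8
a = 0: 0+0=0, 0+1=1, 0+2=2, 0+3=3, 0+5=5, 0+12=12
a = 1: 1+1=2, 1+2=3, 1+3=4, 1+5=6, 1+12=13
a = 2: 2+2=4, 2+3=5, 2+5=7, 2+12=14
a = 3: 3+3=6, 3+5=8, 3+12=15
a = 5: 5+5=10, 5+12=17
a = 12: 12+12=24
Distinct sums: {-8, -4, -3, -2, -1, 0, 1, 2, 3, 4, 5, 6, 7, 8, 10, 12, 13, 14, 15, 17, 24}
|A + A| = 21

|A + A| = 21


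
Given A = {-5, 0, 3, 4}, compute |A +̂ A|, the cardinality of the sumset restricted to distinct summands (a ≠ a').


Restricted sumset: A +̂ A = {a + a' : a ∈ A, a' ∈ A, a ≠ a'}.
Equivalently, take A + A and drop any sum 2a that is achievable ONLY as a + a for a ∈ A (i.e. sums representable only with equal summands).
Enumerate pairs (a, a') with a < a' (symmetric, so each unordered pair gives one sum; this covers all a ≠ a'):
  -5 + 0 = -5
  -5 + 3 = -2
  -5 + 4 = -1
  0 + 3 = 3
  0 + 4 = 4
  3 + 4 = 7
Collected distinct sums: {-5, -2, -1, 3, 4, 7}
|A +̂ A| = 6
(Reference bound: |A +̂ A| ≥ 2|A| - 3 for |A| ≥ 2, with |A| = 4 giving ≥ 5.)

|A +̂ A| = 6


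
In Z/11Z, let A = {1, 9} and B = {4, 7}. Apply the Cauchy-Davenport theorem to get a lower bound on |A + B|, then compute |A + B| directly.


Cauchy-Davenport: |A + B| ≥ min(p, |A| + |B| - 1) for A, B nonempty in Z/pZ.
|A| = 2, |B| = 2, p = 11.
CD lower bound = min(11, 2 + 2 - 1) = min(11, 3) = 3.
Compute A + B mod 11 directly:
a = 1: 1+4=5, 1+7=8
a = 9: 9+4=2, 9+7=5
A + B = {2, 5, 8}, so |A + B| = 3.
Verify: 3 ≥ 3? Yes ✓.

CD lower bound = 3, actual |A + B| = 3.


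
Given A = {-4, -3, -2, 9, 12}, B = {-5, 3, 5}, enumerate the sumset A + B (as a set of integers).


A + B = {a + b : a ∈ A, b ∈ B}.
Enumerate all |A|·|B| = 5·3 = 15 pairs (a, b) and collect distinct sums.
a = -4: -4+-5=-9, -4+3=-1, -4+5=1
a = -3: -3+-5=-8, -3+3=0, -3+5=2
a = -2: -2+-5=-7, -2+3=1, -2+5=3
a = 9: 9+-5=4, 9+3=12, 9+5=14
a = 12: 12+-5=7, 12+3=15, 12+5=17
Collecting distinct sums: A + B = {-9, -8, -7, -1, 0, 1, 2, 3, 4, 7, 12, 14, 15, 17}
|A + B| = 14

A + B = {-9, -8, -7, -1, 0, 1, 2, 3, 4, 7, 12, 14, 15, 17}


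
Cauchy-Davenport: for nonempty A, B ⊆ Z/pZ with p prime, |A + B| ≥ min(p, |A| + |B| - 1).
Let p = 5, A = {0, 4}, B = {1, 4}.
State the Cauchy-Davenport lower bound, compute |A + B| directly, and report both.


Cauchy-Davenport: |A + B| ≥ min(p, |A| + |B| - 1) for A, B nonempty in Z/pZ.
|A| = 2, |B| = 2, p = 5.
CD lower bound = min(5, 2 + 2 - 1) = min(5, 3) = 3.
Compute A + B mod 5 directly:
a = 0: 0+1=1, 0+4=4
a = 4: 4+1=0, 4+4=3
A + B = {0, 1, 3, 4}, so |A + B| = 4.
Verify: 4 ≥ 3? Yes ✓.

CD lower bound = 3, actual |A + B| = 4.


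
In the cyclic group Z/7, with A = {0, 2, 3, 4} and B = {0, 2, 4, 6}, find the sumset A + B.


Work in Z/7Z: reduce every sum a + b modulo 7.
Enumerate all 16 pairs:
a = 0: 0+0=0, 0+2=2, 0+4=4, 0+6=6
a = 2: 2+0=2, 2+2=4, 2+4=6, 2+6=1
a = 3: 3+0=3, 3+2=5, 3+4=0, 3+6=2
a = 4: 4+0=4, 4+2=6, 4+4=1, 4+6=3
Distinct residues collected: {0, 1, 2, 3, 4, 5, 6}
|A + B| = 7 (out of 7 total residues).

A + B = {0, 1, 2, 3, 4, 5, 6}


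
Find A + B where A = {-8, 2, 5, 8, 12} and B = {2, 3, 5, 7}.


A + B = {a + b : a ∈ A, b ∈ B}.
Enumerate all |A|·|B| = 5·4 = 20 pairs (a, b) and collect distinct sums.
a = -8: -8+2=-6, -8+3=-5, -8+5=-3, -8+7=-1
a = 2: 2+2=4, 2+3=5, 2+5=7, 2+7=9
a = 5: 5+2=7, 5+3=8, 5+5=10, 5+7=12
a = 8: 8+2=10, 8+3=11, 8+5=13, 8+7=15
a = 12: 12+2=14, 12+3=15, 12+5=17, 12+7=19
Collecting distinct sums: A + B = {-6, -5, -3, -1, 4, 5, 7, 8, 9, 10, 11, 12, 13, 14, 15, 17, 19}
|A + B| = 17

A + B = {-6, -5, -3, -1, 4, 5, 7, 8, 9, 10, 11, 12, 13, 14, 15, 17, 19}


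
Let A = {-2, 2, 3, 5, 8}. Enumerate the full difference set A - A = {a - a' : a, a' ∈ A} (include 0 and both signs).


A - A = {a - a' : a, a' ∈ A}.
Compute a - a' for each ordered pair (a, a'):
a = -2: -2--2=0, -2-2=-4, -2-3=-5, -2-5=-7, -2-8=-10
a = 2: 2--2=4, 2-2=0, 2-3=-1, 2-5=-3, 2-8=-6
a = 3: 3--2=5, 3-2=1, 3-3=0, 3-5=-2, 3-8=-5
a = 5: 5--2=7, 5-2=3, 5-3=2, 5-5=0, 5-8=-3
a = 8: 8--2=10, 8-2=6, 8-3=5, 8-5=3, 8-8=0
Collecting distinct values (and noting 0 appears from a-a):
A - A = {-10, -7, -6, -5, -4, -3, -2, -1, 0, 1, 2, 3, 4, 5, 6, 7, 10}
|A - A| = 17

A - A = {-10, -7, -6, -5, -4, -3, -2, -1, 0, 1, 2, 3, 4, 5, 6, 7, 10}


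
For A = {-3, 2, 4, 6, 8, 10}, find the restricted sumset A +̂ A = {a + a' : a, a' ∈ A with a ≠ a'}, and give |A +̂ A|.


Restricted sumset: A +̂ A = {a + a' : a ∈ A, a' ∈ A, a ≠ a'}.
Equivalently, take A + A and drop any sum 2a that is achievable ONLY as a + a for a ∈ A (i.e. sums representable only with equal summands).
Enumerate pairs (a, a') with a < a' (symmetric, so each unordered pair gives one sum; this covers all a ≠ a'):
  -3 + 2 = -1
  -3 + 4 = 1
  -3 + 6 = 3
  -3 + 8 = 5
  -3 + 10 = 7
  2 + 4 = 6
  2 + 6 = 8
  2 + 8 = 10
  2 + 10 = 12
  4 + 6 = 10
  4 + 8 = 12
  4 + 10 = 14
  6 + 8 = 14
  6 + 10 = 16
  8 + 10 = 18
Collected distinct sums: {-1, 1, 3, 5, 6, 7, 8, 10, 12, 14, 16, 18}
|A +̂ A| = 12
(Reference bound: |A +̂ A| ≥ 2|A| - 3 for |A| ≥ 2, with |A| = 6 giving ≥ 9.)

|A +̂ A| = 12


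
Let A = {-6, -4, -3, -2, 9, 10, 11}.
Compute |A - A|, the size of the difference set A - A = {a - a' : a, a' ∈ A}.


A - A = {a - a' : a, a' ∈ A}; |A| = 7.
Bounds: 2|A|-1 ≤ |A - A| ≤ |A|² - |A| + 1, i.e. 13 ≤ |A - A| ≤ 43.
Note: 0 ∈ A - A always (from a - a). The set is symmetric: if d ∈ A - A then -d ∈ A - A.
Enumerate nonzero differences d = a - a' with a > a' (then include -d):
Positive differences: {1, 2, 3, 4, 11, 12, 13, 14, 15, 16, 17}
Full difference set: {0} ∪ (positive diffs) ∪ (negative diffs).
|A - A| = 1 + 2·11 = 23 (matches direct enumeration: 23).

|A - A| = 23


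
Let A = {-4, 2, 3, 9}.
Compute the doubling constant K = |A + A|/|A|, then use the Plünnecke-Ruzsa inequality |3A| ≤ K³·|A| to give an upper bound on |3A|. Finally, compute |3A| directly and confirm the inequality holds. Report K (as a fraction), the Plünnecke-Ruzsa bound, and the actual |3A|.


|A| = 4.
Step 1: Compute A + A by enumerating all 16 pairs.
A + A = {-8, -2, -1, 4, 5, 6, 11, 12, 18}, so |A + A| = 9.
Step 2: Doubling constant K = |A + A|/|A| = 9/4 = 9/4 ≈ 2.2500.
Step 3: Plünnecke-Ruzsa gives |3A| ≤ K³·|A| = (2.2500)³ · 4 ≈ 45.5625.
Step 4: Compute 3A = A + A + A directly by enumerating all triples (a,b,c) ∈ A³; |3A| = 16.
Step 5: Check 16 ≤ 45.5625? Yes ✓.

K = 9/4, Plünnecke-Ruzsa bound K³|A| ≈ 45.5625, |3A| = 16, inequality holds.


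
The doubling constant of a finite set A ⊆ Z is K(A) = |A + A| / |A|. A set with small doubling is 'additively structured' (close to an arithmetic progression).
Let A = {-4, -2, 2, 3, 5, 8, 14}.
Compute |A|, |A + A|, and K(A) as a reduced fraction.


|A| = 7.
Compute A + A by enumerating all 49 pairs.
A + A = {-8, -6, -4, -2, -1, 0, 1, 3, 4, 5, 6, 7, 8, 10, 11, 12, 13, 16, 17, 19, 22, 28}, so |A + A| = 22.
K = |A + A| / |A| = 22/7 (already in lowest terms) ≈ 3.1429.
Reference: AP of size 7 gives K = 13/7 ≈ 1.8571; a fully generic set of size 7 gives K ≈ 4.0000.

|A| = 7, |A + A| = 22, K = 22/7.


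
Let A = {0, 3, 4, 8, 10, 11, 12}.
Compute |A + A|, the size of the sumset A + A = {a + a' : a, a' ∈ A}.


A + A = {a + a' : a, a' ∈ A}; |A| = 7.
General bounds: 2|A| - 1 ≤ |A + A| ≤ |A|(|A|+1)/2, i.e. 13 ≤ |A + A| ≤ 28.
Lower bound 2|A|-1 is attained iff A is an arithmetic progression.
Enumerate sums a + a' for a ≤ a' (symmetric, so this suffices):
a = 0: 0+0=0, 0+3=3, 0+4=4, 0+8=8, 0+10=10, 0+11=11, 0+12=12
a = 3: 3+3=6, 3+4=7, 3+8=11, 3+10=13, 3+11=14, 3+12=15
a = 4: 4+4=8, 4+8=12, 4+10=14, 4+11=15, 4+12=16
a = 8: 8+8=16, 8+10=18, 8+11=19, 8+12=20
a = 10: 10+10=20, 10+11=21, 10+12=22
a = 11: 11+11=22, 11+12=23
a = 12: 12+12=24
Distinct sums: {0, 3, 4, 6, 7, 8, 10, 11, 12, 13, 14, 15, 16, 18, 19, 20, 21, 22, 23, 24}
|A + A| = 20

|A + A| = 20


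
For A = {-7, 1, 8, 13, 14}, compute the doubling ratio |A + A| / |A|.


|A| = 5.
Compute A + A by enumerating all 25 pairs.
A + A = {-14, -6, 1, 2, 6, 7, 9, 14, 15, 16, 21, 22, 26, 27, 28}, so |A + A| = 15.
K = |A + A| / |A| = 15/5 = 3/1 ≈ 3.0000.
Reference: AP of size 5 gives K = 9/5 ≈ 1.8000; a fully generic set of size 5 gives K ≈ 3.0000.

|A| = 5, |A + A| = 15, K = 15/5 = 3/1.


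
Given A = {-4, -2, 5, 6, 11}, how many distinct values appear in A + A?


A + A = {a + a' : a, a' ∈ A}; |A| = 5.
General bounds: 2|A| - 1 ≤ |A + A| ≤ |A|(|A|+1)/2, i.e. 9 ≤ |A + A| ≤ 15.
Lower bound 2|A|-1 is attained iff A is an arithmetic progression.
Enumerate sums a + a' for a ≤ a' (symmetric, so this suffices):
a = -4: -4+-4=-8, -4+-2=-6, -4+5=1, -4+6=2, -4+11=7
a = -2: -2+-2=-4, -2+5=3, -2+6=4, -2+11=9
a = 5: 5+5=10, 5+6=11, 5+11=16
a = 6: 6+6=12, 6+11=17
a = 11: 11+11=22
Distinct sums: {-8, -6, -4, 1, 2, 3, 4, 7, 9, 10, 11, 12, 16, 17, 22}
|A + A| = 15

|A + A| = 15


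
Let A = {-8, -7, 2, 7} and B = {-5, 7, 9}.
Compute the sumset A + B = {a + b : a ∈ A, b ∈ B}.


A + B = {a + b : a ∈ A, b ∈ B}.
Enumerate all |A|·|B| = 4·3 = 12 pairs (a, b) and collect distinct sums.
a = -8: -8+-5=-13, -8+7=-1, -8+9=1
a = -7: -7+-5=-12, -7+7=0, -7+9=2
a = 2: 2+-5=-3, 2+7=9, 2+9=11
a = 7: 7+-5=2, 7+7=14, 7+9=16
Collecting distinct sums: A + B = {-13, -12, -3, -1, 0, 1, 2, 9, 11, 14, 16}
|A + B| = 11

A + B = {-13, -12, -3, -1, 0, 1, 2, 9, 11, 14, 16}


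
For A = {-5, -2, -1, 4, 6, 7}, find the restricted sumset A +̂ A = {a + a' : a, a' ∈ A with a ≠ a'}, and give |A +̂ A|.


Restricted sumset: A +̂ A = {a + a' : a ∈ A, a' ∈ A, a ≠ a'}.
Equivalently, take A + A and drop any sum 2a that is achievable ONLY as a + a for a ∈ A (i.e. sums representable only with equal summands).
Enumerate pairs (a, a') with a < a' (symmetric, so each unordered pair gives one sum; this covers all a ≠ a'):
  -5 + -2 = -7
  -5 + -1 = -6
  -5 + 4 = -1
  -5 + 6 = 1
  -5 + 7 = 2
  -2 + -1 = -3
  -2 + 4 = 2
  -2 + 6 = 4
  -2 + 7 = 5
  -1 + 4 = 3
  -1 + 6 = 5
  -1 + 7 = 6
  4 + 6 = 10
  4 + 7 = 11
  6 + 7 = 13
Collected distinct sums: {-7, -6, -3, -1, 1, 2, 3, 4, 5, 6, 10, 11, 13}
|A +̂ A| = 13
(Reference bound: |A +̂ A| ≥ 2|A| - 3 for |A| ≥ 2, with |A| = 6 giving ≥ 9.)

|A +̂ A| = 13


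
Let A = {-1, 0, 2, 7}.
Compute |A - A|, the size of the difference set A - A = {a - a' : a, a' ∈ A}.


A - A = {a - a' : a, a' ∈ A}; |A| = 4.
Bounds: 2|A|-1 ≤ |A - A| ≤ |A|² - |A| + 1, i.e. 7 ≤ |A - A| ≤ 13.
Note: 0 ∈ A - A always (from a - a). The set is symmetric: if d ∈ A - A then -d ∈ A - A.
Enumerate nonzero differences d = a - a' with a > a' (then include -d):
Positive differences: {1, 2, 3, 5, 7, 8}
Full difference set: {0} ∪ (positive diffs) ∪ (negative diffs).
|A - A| = 1 + 2·6 = 13 (matches direct enumeration: 13).

|A - A| = 13


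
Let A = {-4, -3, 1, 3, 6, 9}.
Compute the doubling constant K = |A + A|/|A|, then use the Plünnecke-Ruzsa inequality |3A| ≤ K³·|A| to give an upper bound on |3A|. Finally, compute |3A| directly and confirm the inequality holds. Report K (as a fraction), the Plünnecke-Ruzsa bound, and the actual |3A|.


|A| = 6.
Step 1: Compute A + A by enumerating all 36 pairs.
A + A = {-8, -7, -6, -3, -2, -1, 0, 2, 3, 4, 5, 6, 7, 9, 10, 12, 15, 18}, so |A + A| = 18.
Step 2: Doubling constant K = |A + A|/|A| = 18/6 = 18/6 ≈ 3.0000.
Step 3: Plünnecke-Ruzsa gives |3A| ≤ K³·|A| = (3.0000)³ · 6 ≈ 162.0000.
Step 4: Compute 3A = A + A + A directly by enumerating all triples (a,b,c) ∈ A³; |3A| = 33.
Step 5: Check 33 ≤ 162.0000? Yes ✓.

K = 18/6, Plünnecke-Ruzsa bound K³|A| ≈ 162.0000, |3A| = 33, inequality holds.


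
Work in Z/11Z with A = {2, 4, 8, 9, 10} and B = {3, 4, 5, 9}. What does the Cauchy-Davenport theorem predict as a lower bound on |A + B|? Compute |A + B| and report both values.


Cauchy-Davenport: |A + B| ≥ min(p, |A| + |B| - 1) for A, B nonempty in Z/pZ.
|A| = 5, |B| = 4, p = 11.
CD lower bound = min(11, 5 + 4 - 1) = min(11, 8) = 8.
Compute A + B mod 11 directly:
a = 2: 2+3=5, 2+4=6, 2+5=7, 2+9=0
a = 4: 4+3=7, 4+4=8, 4+5=9, 4+9=2
a = 8: 8+3=0, 8+4=1, 8+5=2, 8+9=6
a = 9: 9+3=1, 9+4=2, 9+5=3, 9+9=7
a = 10: 10+3=2, 10+4=3, 10+5=4, 10+9=8
A + B = {0, 1, 2, 3, 4, 5, 6, 7, 8, 9}, so |A + B| = 10.
Verify: 10 ≥ 8? Yes ✓.

CD lower bound = 8, actual |A + B| = 10.


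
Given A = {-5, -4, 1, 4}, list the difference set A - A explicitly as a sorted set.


A - A = {a - a' : a, a' ∈ A}.
Compute a - a' for each ordered pair (a, a'):
a = -5: -5--5=0, -5--4=-1, -5-1=-6, -5-4=-9
a = -4: -4--5=1, -4--4=0, -4-1=-5, -4-4=-8
a = 1: 1--5=6, 1--4=5, 1-1=0, 1-4=-3
a = 4: 4--5=9, 4--4=8, 4-1=3, 4-4=0
Collecting distinct values (and noting 0 appears from a-a):
A - A = {-9, -8, -6, -5, -3, -1, 0, 1, 3, 5, 6, 8, 9}
|A - A| = 13

A - A = {-9, -8, -6, -5, -3, -1, 0, 1, 3, 5, 6, 8, 9}


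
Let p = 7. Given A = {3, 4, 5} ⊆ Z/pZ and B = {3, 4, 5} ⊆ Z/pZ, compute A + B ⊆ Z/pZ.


Work in Z/7Z: reduce every sum a + b modulo 7.
Enumerate all 9 pairs:
a = 3: 3+3=6, 3+4=0, 3+5=1
a = 4: 4+3=0, 4+4=1, 4+5=2
a = 5: 5+3=1, 5+4=2, 5+5=3
Distinct residues collected: {0, 1, 2, 3, 6}
|A + B| = 5 (out of 7 total residues).

A + B = {0, 1, 2, 3, 6}


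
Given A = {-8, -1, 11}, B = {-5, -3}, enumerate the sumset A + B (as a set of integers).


A + B = {a + b : a ∈ A, b ∈ B}.
Enumerate all |A|·|B| = 3·2 = 6 pairs (a, b) and collect distinct sums.
a = -8: -8+-5=-13, -8+-3=-11
a = -1: -1+-5=-6, -1+-3=-4
a = 11: 11+-5=6, 11+-3=8
Collecting distinct sums: A + B = {-13, -11, -6, -4, 6, 8}
|A + B| = 6

A + B = {-13, -11, -6, -4, 6, 8}


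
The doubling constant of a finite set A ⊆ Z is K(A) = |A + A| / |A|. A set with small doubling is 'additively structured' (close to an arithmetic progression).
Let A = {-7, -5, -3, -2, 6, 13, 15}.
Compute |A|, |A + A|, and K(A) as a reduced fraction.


|A| = 7.
Compute A + A by enumerating all 49 pairs.
A + A = {-14, -12, -10, -9, -8, -7, -6, -5, -4, -1, 1, 3, 4, 6, 8, 10, 11, 12, 13, 19, 21, 26, 28, 30}, so |A + A| = 24.
K = |A + A| / |A| = 24/7 (already in lowest terms) ≈ 3.4286.
Reference: AP of size 7 gives K = 13/7 ≈ 1.8571; a fully generic set of size 7 gives K ≈ 4.0000.

|A| = 7, |A + A| = 24, K = 24/7.


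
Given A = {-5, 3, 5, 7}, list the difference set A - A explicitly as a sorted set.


A - A = {a - a' : a, a' ∈ A}.
Compute a - a' for each ordered pair (a, a'):
a = -5: -5--5=0, -5-3=-8, -5-5=-10, -5-7=-12
a = 3: 3--5=8, 3-3=0, 3-5=-2, 3-7=-4
a = 5: 5--5=10, 5-3=2, 5-5=0, 5-7=-2
a = 7: 7--5=12, 7-3=4, 7-5=2, 7-7=0
Collecting distinct values (and noting 0 appears from a-a):
A - A = {-12, -10, -8, -4, -2, 0, 2, 4, 8, 10, 12}
|A - A| = 11

A - A = {-12, -10, -8, -4, -2, 0, 2, 4, 8, 10, 12}


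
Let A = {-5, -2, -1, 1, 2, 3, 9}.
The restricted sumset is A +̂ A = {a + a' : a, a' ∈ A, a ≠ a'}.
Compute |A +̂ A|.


Restricted sumset: A +̂ A = {a + a' : a ∈ A, a' ∈ A, a ≠ a'}.
Equivalently, take A + A and drop any sum 2a that is achievable ONLY as a + a for a ∈ A (i.e. sums representable only with equal summands).
Enumerate pairs (a, a') with a < a' (symmetric, so each unordered pair gives one sum; this covers all a ≠ a'):
  -5 + -2 = -7
  -5 + -1 = -6
  -5 + 1 = -4
  -5 + 2 = -3
  -5 + 3 = -2
  -5 + 9 = 4
  -2 + -1 = -3
  -2 + 1 = -1
  -2 + 2 = 0
  -2 + 3 = 1
  -2 + 9 = 7
  -1 + 1 = 0
  -1 + 2 = 1
  -1 + 3 = 2
  -1 + 9 = 8
  1 + 2 = 3
  1 + 3 = 4
  1 + 9 = 10
  2 + 3 = 5
  2 + 9 = 11
  3 + 9 = 12
Collected distinct sums: {-7, -6, -4, -3, -2, -1, 0, 1, 2, 3, 4, 5, 7, 8, 10, 11, 12}
|A +̂ A| = 17
(Reference bound: |A +̂ A| ≥ 2|A| - 3 for |A| ≥ 2, with |A| = 7 giving ≥ 11.)

|A +̂ A| = 17
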